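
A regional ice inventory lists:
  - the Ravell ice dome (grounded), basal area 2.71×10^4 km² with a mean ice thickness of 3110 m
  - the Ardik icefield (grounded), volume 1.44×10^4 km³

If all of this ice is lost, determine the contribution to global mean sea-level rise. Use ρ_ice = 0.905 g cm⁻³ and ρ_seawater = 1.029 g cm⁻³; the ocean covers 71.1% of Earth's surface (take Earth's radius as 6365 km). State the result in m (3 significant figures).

≈ 0.240 m

Ravell: ice volume = 2.71×10^4 km² × 3110 m = 8.428×10^4 km³; 8.428×10^4 × (905/1029) = 7.412×10^4 km³ of water.
Ardik: 1.44×10^4 km³ × (905/1029) = 1.266×10^4 km³ of water.
Total added water ≈ 8.679×10^13 m³ over 3.62×10^14 m² → Δh = 0.240 m.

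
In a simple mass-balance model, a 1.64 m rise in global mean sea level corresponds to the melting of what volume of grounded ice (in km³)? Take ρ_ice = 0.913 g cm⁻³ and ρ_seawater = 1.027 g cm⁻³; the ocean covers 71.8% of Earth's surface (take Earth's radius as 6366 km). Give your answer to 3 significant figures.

≈ 6.75×10^5 km³

Required water volume = Δh × A = 1.64 m × 3.66×10^14 m² = 5.997×10^14 m³ = 5.997×10^5 km³.
Ice volume = water volume × ρ_w/ρ_ice = 5.997×10^5 × 1027/913 = 6.75×10^5 km³.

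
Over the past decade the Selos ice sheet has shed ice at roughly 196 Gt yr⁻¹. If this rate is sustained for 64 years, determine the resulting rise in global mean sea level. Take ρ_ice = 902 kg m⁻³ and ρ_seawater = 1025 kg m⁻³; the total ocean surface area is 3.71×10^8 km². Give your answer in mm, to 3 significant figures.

≈ 33.0 mm

Total mass lost = 196 Gt/yr × 64 yr = 1.254×10^4 Gt = 1.254×10^16 kg.
ρ_w = 1025 kg m⁻³, so water volume = 1.254×10^16 / 1025 = 1.224×10^13 m³.
Δh = 1.224×10^13 / 3.71×10^14 = 0.0330 m = 33.0 mm.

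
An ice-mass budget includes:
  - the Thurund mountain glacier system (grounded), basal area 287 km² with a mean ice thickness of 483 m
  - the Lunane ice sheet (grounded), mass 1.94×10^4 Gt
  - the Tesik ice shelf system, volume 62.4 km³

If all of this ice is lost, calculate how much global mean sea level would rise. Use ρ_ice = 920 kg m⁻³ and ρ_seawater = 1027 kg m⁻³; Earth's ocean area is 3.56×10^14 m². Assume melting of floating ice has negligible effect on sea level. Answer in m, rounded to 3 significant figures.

Thurund: ice volume = 287 km² × 483 m = 138.6 km³; 138.6 × (920/1027) = 124.2 km³ of water.
Lunane: 1.94×10^4 Gt = 1.940×10^16 kg; dividing by ρ_w = 1027 kg m⁻³ gives 1.889×10^13 m³ of water.
The Tesik ice shelf system is floating and already displaces its own weight of water, so its melt adds essentially nothing to sea level.
Total added water ≈ 1.901×10^13 m³ over 3.56×10^14 m² → Δh = 0.0534 m.

≈ 0.0534 m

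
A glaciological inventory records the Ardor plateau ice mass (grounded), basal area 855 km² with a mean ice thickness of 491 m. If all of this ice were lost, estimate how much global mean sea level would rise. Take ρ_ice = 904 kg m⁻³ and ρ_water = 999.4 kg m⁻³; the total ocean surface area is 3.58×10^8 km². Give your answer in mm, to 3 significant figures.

≈ 1.06 mm

Ardor: ice volume = 855 km² × 491 m = 419.8 km³; 419.8 × (904/999.4) = 379.7 km³ of water.
Spread over 3.58×10^14 m² of ocean, Δh = 3.797×10^11 / 3.58×10^14 = 1.06×10^-3 m = 1.06 mm.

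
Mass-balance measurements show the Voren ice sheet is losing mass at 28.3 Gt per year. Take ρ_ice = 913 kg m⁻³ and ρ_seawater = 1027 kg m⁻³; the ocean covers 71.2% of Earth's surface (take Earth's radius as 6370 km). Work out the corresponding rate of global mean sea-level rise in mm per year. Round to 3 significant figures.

≈ 0.0759 mm/yr

ρ_w = 1027 kg m⁻³. Annual water volume added = 28.3 Gt / ρ_w = 2.830×10^13 kg / 1027 kg m⁻³ = 2.756×10^10 m³.
Δh per year = 2.756×10^10 / 3.63×10^14 = 7.59×10^-5 m = 0.0759 mm.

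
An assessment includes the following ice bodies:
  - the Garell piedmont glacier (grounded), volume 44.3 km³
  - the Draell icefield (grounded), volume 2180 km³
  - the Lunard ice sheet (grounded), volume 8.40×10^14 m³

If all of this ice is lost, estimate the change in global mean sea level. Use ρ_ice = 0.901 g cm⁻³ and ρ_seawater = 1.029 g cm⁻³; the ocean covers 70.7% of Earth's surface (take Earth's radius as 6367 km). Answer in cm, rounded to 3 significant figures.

≈ 205 cm

Garell: 44.3 km³ × (901/1029) = 38.79 km³ of water.
Draell: 2180 km³ × (901/1029) = 1909 km³ of water.
Lunard: 8.40×10^14 m³ × (901/1029) = 7.355×10^14 m³ of water.
Total added water ≈ 7.375×10^14 m³ over 3.60×10^14 m² → Δh = 2.05 m = 205 cm.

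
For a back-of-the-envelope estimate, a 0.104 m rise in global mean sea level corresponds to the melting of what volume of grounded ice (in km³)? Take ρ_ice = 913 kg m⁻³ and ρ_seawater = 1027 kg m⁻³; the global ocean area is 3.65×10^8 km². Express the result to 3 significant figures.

≈ 4.27×10^4 km³

Required water volume = Δh × A = 0.104 m × 3.65×10^14 m² = 3.796×10^13 m³ = 3.796×10^4 km³.
Ice volume = water volume × ρ_w/ρ_ice = 3.796×10^4 × 1027/913 = 4.27×10^4 km³.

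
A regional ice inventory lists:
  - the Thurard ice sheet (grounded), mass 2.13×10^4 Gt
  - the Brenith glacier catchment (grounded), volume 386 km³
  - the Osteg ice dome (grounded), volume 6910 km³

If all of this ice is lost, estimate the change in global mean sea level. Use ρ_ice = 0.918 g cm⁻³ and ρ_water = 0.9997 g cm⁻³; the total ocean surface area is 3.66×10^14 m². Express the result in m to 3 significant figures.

≈ 0.0765 m

Thurard: 2.13×10^4 Gt = 2.130×10^16 kg; dividing by ρ_w = 0.9997 g cm⁻³ = 999.7 kg m⁻³ gives 2.131×10^13 m³ of water.
Brenith: 386 km³ × (918/999.7) = 354.5 km³ of water.
Osteg: 6910 km³ × (918/999.7) = 6345 km³ of water.
Total added water ≈ 2.801×10^13 m³ over 3.66×10^14 m² → Δh = 0.0765 m.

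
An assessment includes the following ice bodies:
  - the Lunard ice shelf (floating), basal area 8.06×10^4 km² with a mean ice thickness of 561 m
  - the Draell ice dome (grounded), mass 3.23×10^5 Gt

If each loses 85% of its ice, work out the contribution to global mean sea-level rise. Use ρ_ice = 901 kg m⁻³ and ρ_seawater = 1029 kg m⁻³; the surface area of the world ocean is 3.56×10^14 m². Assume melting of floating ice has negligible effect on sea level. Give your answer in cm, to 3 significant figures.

The Lunard ice shelf is floating and already displaces its own weight of water, so its melt adds essentially nothing to sea level.
Draell: 0.85 × 3.23×10^5 Gt = 2.746×10^17 kg; dividing by ρ_w = 1029 kg m⁻³ gives 2.668×10^14 m³ of water.
Total added water ≈ 2.668×10^14 m³ over 3.56×10^14 m² → Δh = 0.749 m = 74.9 cm.

≈ 74.9 cm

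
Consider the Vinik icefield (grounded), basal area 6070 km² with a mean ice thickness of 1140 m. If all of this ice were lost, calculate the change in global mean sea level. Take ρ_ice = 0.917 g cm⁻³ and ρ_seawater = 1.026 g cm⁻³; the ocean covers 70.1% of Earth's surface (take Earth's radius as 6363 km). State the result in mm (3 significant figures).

≈ 17.3 mm

Vinik: ice volume = 6070 km² × 1140 m = 6920 km³; 6920 × (917/1026) = 6185 km³ of water.
Spread over 3.57×10^14 m² of ocean, Δh = 6.185×10^12 / 3.57×10^14 = 0.0173 m = 17.3 mm.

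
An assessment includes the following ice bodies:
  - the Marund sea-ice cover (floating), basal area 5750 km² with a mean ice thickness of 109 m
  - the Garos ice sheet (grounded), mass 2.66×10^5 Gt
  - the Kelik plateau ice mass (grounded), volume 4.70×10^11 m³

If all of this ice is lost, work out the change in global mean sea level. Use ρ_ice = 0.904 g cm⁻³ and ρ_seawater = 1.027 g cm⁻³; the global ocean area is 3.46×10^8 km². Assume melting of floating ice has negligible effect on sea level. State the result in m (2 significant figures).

The Marund sea-ice cover is floating and already displaces its own weight of water, so its melt adds essentially nothing to sea level.
Garos: 2.66×10^5 Gt = 2.660×10^17 kg; dividing by ρ_w = 1.027 g cm⁻³ = 1027 kg m⁻³ gives 2.590×10^14 m³ of water.
Kelik: 4.70×10^11 m³ × (904/1027) = 4.137×10^11 m³ of water.
Total added water ≈ 2.594×10^14 m³ over 3.46×10^14 m² → Δh = 0.750 m.

≈ 0.75 m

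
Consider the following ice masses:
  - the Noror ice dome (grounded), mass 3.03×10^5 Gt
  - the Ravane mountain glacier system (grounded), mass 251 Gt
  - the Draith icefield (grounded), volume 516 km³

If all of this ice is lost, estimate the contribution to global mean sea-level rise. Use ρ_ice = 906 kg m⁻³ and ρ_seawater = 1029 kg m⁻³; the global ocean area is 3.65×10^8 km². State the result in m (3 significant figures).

Noror: 3.03×10^5 Gt = 3.030×10^17 kg; dividing by ρ_w = 1029 kg m⁻³ gives 2.945×10^14 m³ of water.
Ravane: 251 Gt = 2.510×10^14 kg; dividing by ρ_w = 1029 kg m⁻³ gives 2.439×10^11 m³ of water.
Draith: 516 km³ × (906/1029) = 454.3 km³ of water.
Total added water ≈ 2.952×10^14 m³ over 3.65×10^14 m² → Δh = 0.809 m.

≈ 0.809 m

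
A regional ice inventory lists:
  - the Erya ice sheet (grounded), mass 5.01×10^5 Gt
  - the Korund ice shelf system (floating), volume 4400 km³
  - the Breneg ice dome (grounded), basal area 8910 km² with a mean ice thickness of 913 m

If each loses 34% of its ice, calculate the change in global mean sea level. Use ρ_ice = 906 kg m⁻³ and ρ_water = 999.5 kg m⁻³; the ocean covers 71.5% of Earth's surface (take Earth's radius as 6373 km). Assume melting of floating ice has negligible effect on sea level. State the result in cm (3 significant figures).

Erya: 0.34 × 5.01×10^5 Gt = 1.703×10^17 kg; dividing by ρ_w = 999.5 kg m⁻³ gives 1.704×10^14 m³ of water.
The Korund ice shelf system is floating and already displaces its own weight of water, so its melt adds essentially nothing to sea level.
Breneg: ice volume = 8910 km² × 913 m = 8135 km³; 0.34 × 8135 × (906/999.5) = 2507 km³ of water.
Total added water ≈ 1.729×10^14 m³ over 3.65×10^14 m² → Δh = 0.474 m = 47.4 cm.

≈ 47.4 cm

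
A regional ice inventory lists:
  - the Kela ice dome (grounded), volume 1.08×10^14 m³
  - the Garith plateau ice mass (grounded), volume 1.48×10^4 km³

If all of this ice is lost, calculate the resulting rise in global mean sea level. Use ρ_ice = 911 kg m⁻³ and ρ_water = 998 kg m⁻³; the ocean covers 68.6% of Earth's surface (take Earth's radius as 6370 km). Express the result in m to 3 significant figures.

Kela: 1.08×10^14 m³ × (911/998) = 9.859×10^13 m³ of water.
Garith: 1.48×10^4 km³ × (911/998) = 1.351×10^4 km³ of water.
Total added water ≈ 1.121×10^14 m³ over 3.50×10^14 m² → Δh = 0.320 m.

≈ 0.320 m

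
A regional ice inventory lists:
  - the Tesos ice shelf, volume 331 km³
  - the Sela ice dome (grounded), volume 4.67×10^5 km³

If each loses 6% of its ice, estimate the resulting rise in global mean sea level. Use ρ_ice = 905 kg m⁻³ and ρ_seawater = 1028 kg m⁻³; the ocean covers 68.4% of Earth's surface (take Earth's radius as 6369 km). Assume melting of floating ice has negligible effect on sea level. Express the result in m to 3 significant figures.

≈ 0.0707 m

The Tesos ice shelf is floating and already displaces its own weight of water, so its melt adds essentially nothing to sea level.
Sela: 0.06 × 4.67×10^5 km³ × (905/1028) = 2.467×10^4 km³ of water.
Total added water ≈ 2.467×10^13 m³ over 3.49×10^14 m² → Δh = 0.0707 m.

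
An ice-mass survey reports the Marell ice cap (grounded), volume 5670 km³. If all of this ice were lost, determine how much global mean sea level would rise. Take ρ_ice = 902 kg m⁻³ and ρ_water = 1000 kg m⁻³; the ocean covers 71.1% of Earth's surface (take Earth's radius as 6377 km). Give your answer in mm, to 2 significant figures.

≈ 14 mm

Marell: 5670 km³ × (902/1000) = 5114 km³ of water.
Spread over 3.63×10^14 m² of ocean, Δh = 5.114×10^12 / 3.63×10^14 = 0.0141 m = 14 mm.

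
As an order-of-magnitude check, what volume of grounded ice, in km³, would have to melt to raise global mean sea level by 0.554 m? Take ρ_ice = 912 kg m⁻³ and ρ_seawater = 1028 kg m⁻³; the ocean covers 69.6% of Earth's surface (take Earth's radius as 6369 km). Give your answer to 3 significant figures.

≈ 2.22×10^5 km³

Required water volume = Δh × A = 0.554 m × 3.55×10^14 m² = 1.965×10^14 m³ = 1.965×10^5 km³.
Ice volume = water volume × ρ_w/ρ_ice = 1.965×10^5 × 1028/912 = 2.22×10^5 km³.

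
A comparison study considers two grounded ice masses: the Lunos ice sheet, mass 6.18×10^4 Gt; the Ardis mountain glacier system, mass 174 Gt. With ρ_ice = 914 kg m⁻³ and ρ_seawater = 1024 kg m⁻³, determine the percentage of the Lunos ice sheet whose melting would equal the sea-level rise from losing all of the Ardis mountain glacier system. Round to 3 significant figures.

Equal sea-level rise means equal mass of meltwater, i.e. equal mass of ice lost.
Ice mass of Ardis: 1.740×10^14 kg; ice mass of Lunos: 6.180×10^16 kg.
Fraction required = 1.740×10^14 / 6.180×10^16 = 2.82×10^-3 → 0.282 %.

≈ 0.282 %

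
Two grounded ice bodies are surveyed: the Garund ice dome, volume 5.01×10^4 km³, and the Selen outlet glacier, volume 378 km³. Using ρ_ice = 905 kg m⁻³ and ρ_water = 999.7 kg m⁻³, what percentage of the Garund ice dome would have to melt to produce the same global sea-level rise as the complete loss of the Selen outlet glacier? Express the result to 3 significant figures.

≈ 0.754 %

Equal sea-level rise means equal mass of meltwater, i.e. equal mass of ice lost.
Ice mass of Selen: 3.421×10^14 kg; ice mass of Garund: 4.534×10^16 kg.
Fraction required = 3.421×10^14 / 4.534×10^16 = 7.54×10^-3 → 0.754 %.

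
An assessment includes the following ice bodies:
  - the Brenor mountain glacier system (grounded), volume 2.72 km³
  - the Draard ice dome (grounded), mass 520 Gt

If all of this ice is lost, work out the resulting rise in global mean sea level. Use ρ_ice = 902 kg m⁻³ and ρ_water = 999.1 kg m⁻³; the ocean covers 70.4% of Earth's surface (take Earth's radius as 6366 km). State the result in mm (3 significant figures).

Brenor: 2.72 km³ × (902/999.1) = 2.456 km³ of water.
Draard: 520 Gt = 5.200×10^14 kg; dividing by ρ_w = 999.1 kg m⁻³ gives 5.205×10^11 m³ of water.
Total added water ≈ 5.229×10^11 m³ over 3.59×10^14 m² → Δh = 1.46×10^-3 m = 1.46 mm.

≈ 1.46 mm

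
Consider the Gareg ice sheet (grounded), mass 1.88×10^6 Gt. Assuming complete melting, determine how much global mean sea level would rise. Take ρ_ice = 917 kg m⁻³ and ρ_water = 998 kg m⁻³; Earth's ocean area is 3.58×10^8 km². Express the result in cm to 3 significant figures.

≈ 526 cm

Gareg: 1.88×10^6 Gt = 1.880×10^18 kg; dividing by ρ_w = 998 kg m⁻³ gives 1.884×10^15 m³ of water.
Spread over 3.58×10^14 m² of ocean, Δh = 1.884×10^15 / 3.58×10^14 = 5.26 m = 526 cm.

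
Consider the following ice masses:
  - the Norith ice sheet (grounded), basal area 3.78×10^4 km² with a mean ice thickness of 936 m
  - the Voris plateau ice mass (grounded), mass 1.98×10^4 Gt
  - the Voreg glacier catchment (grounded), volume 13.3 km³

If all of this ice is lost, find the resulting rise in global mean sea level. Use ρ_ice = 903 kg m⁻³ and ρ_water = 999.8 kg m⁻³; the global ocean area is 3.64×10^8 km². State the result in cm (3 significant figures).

Norith: ice volume = 3.78×10^4 km² × 936 m = 3.538×10^4 km³; 3.538×10^4 × (903/999.8) = 3.196×10^4 km³ of water.
Voris: 1.98×10^4 Gt = 1.980×10^16 kg; dividing by ρ_w = 999.8 kg m⁻³ gives 1.980×10^13 m³ of water.
Voreg: 13.3 km³ × (903/999.8) = 12.01 km³ of water.
Total added water ≈ 5.177×10^13 m³ over 3.64×10^14 m² → Δh = 0.142 m = 14.2 cm.

≈ 14.2 cm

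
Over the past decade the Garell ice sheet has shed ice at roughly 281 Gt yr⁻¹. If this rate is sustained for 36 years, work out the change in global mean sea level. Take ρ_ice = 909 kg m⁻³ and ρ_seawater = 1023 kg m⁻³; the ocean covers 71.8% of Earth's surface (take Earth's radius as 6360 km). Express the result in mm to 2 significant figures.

Total mass lost = 281 Gt/yr × 36 yr = 1.012×10^4 Gt = 1.012×10^16 kg.
ρ_w = 1023 kg m⁻³, so water volume = 1.012×10^16 / 1023 = 9.889×10^12 m³.
Δh = 9.889×10^12 / 3.65×10^14 = 0.0271 m = 27 mm.

≈ 27 mm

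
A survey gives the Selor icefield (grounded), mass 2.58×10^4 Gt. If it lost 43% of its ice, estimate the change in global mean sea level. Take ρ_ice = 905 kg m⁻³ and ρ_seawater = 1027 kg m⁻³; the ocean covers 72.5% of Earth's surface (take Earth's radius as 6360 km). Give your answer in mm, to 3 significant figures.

≈ 29.3 mm

Selor: 0.43 × 2.58×10^4 Gt = 1.109×10^16 kg; dividing by ρ_w = 1027 kg m⁻³ gives 1.080×10^13 m³ of water.
Spread over 3.69×10^14 m² of ocean, Δh = 1.080×10^13 / 3.69×10^14 = 0.0293 m = 29.3 mm.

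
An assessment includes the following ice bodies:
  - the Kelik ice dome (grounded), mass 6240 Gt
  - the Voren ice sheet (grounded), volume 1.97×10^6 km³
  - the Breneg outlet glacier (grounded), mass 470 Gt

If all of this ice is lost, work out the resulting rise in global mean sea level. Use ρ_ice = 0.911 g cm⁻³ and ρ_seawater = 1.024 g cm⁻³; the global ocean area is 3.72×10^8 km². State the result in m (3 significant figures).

Kelik: 6240 Gt = 6.240×10^15 kg; dividing by ρ_w = 1.024 g cm⁻³ = 1024 kg m⁻³ gives 6.094×10^12 m³ of water.
Voren: 1.97×10^6 km³ × (911/1024) = 1.753×10^6 km³ of water.
Breneg: 470 Gt = 4.700×10^14 kg; dividing by ρ_w = 1024 kg m⁻³ gives 4.590×10^11 m³ of water.
Total added water ≈ 1.759×10^15 m³ over 3.72×10^14 m² → Δh = 4.73 m.

≈ 4.73 m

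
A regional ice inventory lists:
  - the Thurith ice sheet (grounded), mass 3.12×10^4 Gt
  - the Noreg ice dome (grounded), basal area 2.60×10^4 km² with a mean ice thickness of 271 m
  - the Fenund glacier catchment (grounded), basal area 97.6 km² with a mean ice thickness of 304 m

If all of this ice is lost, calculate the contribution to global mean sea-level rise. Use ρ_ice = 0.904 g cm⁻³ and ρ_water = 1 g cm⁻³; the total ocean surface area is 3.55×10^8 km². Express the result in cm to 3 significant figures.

Thurith: 3.12×10^4 Gt = 3.120×10^16 kg; dividing by ρ_w = 1 g cm⁻³ = 1000 kg m⁻³ gives 3.120×10^13 m³ of water.
Noreg: ice volume = 2.60×10^4 km² × 271 m = 7046 km³; 7046 × (904/1000) = 6370 km³ of water.
Fenund: ice volume = 97.6 km² × 304 m = 29.67 km³; 29.67 × (904/1000) = 26.82 km³ of water.
Total added water ≈ 3.760×10^13 m³ over 3.55×10^14 m² → Δh = 0.106 m = 10.6 cm.

≈ 10.6 cm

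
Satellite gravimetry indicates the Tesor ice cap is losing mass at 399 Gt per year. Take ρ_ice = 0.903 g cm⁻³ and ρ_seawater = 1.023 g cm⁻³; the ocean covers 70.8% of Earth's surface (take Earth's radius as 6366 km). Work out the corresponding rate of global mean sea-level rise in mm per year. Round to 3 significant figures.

≈ 1.08 mm/yr

ρ_w = 1.023 g cm⁻³ = 1023 kg m⁻³. Annual water volume added = 399 Gt / ρ_w = 3.990×10^14 kg / 1023 kg m⁻³ = 3.900×10^11 m³.
Δh per year = 3.900×10^11 / 3.61×10^14 = 1.08×10^-3 m = 1.08 mm.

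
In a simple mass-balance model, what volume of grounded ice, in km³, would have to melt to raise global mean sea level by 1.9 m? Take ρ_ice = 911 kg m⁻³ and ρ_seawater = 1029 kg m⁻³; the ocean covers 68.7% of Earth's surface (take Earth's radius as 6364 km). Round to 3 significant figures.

≈ 7.50×10^5 km³

Required water volume = Δh × A = 1.9 m × 3.50×10^14 m² = 6.643×10^14 m³ = 6.643×10^5 km³.
Ice volume = water volume × ρ_w/ρ_ice = 6.643×10^5 × 1029/911 = 7.50×10^5 km³.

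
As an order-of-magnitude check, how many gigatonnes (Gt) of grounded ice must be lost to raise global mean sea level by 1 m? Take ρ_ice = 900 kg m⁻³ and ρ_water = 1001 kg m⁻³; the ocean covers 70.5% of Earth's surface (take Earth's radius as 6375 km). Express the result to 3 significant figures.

≈ 3.60×10^5 Gt

Required water volume = Δh × A = 1 m × 3.60×10^14 m² = 3.600×10^14 m³.
ρ_w = 1001 kg m⁻³, so the mass of water = 3.600×10^14 m³ × 1001 kg m⁻³ = 3.604×10^17 kg = 3.60×10^5 Gt (and the same mass of ice, by conservation).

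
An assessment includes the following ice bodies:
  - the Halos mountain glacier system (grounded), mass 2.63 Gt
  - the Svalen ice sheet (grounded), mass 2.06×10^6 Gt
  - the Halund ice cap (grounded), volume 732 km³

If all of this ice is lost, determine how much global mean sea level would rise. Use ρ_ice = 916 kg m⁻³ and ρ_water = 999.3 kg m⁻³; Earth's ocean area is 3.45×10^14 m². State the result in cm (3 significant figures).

≈ 598 cm

Halos: 2.63 Gt = 2.630×10^12 kg; dividing by ρ_w = 999.3 kg m⁻³ gives 2.632×10^9 m³ of water.
Svalen: 2.06×10^6 Gt = 2.060×10^18 kg; dividing by ρ_w = 999.3 kg m⁻³ gives 2.061×10^15 m³ of water.
Halund: 732 km³ × (916/999.3) = 671.0 km³ of water.
Total added water ≈ 2.062×10^15 m³ over 3.45×10^14 m² → Δh = 5.98 m = 598 cm.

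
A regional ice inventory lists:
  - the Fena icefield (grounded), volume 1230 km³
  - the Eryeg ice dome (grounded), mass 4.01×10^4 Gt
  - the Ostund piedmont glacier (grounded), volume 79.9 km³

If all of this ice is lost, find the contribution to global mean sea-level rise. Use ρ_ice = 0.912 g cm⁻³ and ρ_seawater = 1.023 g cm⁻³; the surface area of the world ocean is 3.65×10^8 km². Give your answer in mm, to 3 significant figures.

≈ 111 mm

Fena: 1230 km³ × (912/1023) = 1097 km³ of water.
Eryeg: 4.01×10^4 Gt = 4.010×10^16 kg; dividing by ρ_w = 1.023 g cm⁻³ = 1023 kg m⁻³ gives 3.920×10^13 m³ of water.
Ostund: 79.9 km³ × (912/1023) = 71.23 km³ of water.
Total added water ≈ 4.037×10^13 m³ over 3.65×10^14 m² → Δh = 0.111 m = 111 mm.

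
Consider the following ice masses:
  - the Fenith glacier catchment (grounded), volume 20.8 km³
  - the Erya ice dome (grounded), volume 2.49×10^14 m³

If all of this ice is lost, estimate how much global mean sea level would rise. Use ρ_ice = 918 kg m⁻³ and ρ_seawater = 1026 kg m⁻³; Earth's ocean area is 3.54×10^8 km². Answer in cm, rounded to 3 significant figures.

Fenith: 20.8 km³ × (918/1026) = 18.61 km³ of water.
Erya: 2.49×10^14 m³ × (918/1026) = 2.228×10^14 m³ of water.
Total added water ≈ 2.228×10^14 m³ over 3.54×10^14 m² → Δh = 0.629 m = 62.9 cm.

≈ 62.9 cm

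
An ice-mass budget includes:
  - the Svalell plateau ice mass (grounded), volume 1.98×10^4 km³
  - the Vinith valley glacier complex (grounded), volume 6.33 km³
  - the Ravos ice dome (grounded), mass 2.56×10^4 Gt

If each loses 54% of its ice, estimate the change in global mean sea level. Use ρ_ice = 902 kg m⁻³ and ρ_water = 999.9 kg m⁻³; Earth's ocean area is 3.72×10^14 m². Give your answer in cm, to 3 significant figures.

Svalell: 0.54 × 1.98×10^4 km³ × (902/999.9) = 9645 km³ of water.
Vinith: 0.54 × 6.33 km³ × (902/999.9) = 3.084 km³ of water.
Ravos: 0.54 × 2.56×10^4 Gt = 1.382×10^16 kg; dividing by ρ_w = 999.9 kg m⁻³ gives 1.383×10^13 m³ of water.
Total added water ≈ 2.347×10^13 m³ over 3.72×10^14 m² → Δh = 0.0631 m = 6.31 cm.

≈ 6.31 cm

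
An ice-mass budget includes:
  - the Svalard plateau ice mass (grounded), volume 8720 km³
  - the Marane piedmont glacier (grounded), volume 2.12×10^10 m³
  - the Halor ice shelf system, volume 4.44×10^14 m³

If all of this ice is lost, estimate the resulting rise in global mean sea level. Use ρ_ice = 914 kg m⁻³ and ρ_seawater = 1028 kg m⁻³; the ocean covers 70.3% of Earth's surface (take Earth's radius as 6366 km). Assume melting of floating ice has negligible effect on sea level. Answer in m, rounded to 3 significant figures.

≈ 0.0217 m

Svalard: 8720 km³ × (914/1028) = 7753 km³ of water.
Marane: 2.12×10^10 m³ × (914/1028) = 1.885×10^10 m³ of water.
The Halor ice shelf system is floating and already displaces its own weight of water, so its melt adds essentially nothing to sea level.
Total added water ≈ 7.772×10^12 m³ over 3.58×10^14 m² → Δh = 0.0217 m.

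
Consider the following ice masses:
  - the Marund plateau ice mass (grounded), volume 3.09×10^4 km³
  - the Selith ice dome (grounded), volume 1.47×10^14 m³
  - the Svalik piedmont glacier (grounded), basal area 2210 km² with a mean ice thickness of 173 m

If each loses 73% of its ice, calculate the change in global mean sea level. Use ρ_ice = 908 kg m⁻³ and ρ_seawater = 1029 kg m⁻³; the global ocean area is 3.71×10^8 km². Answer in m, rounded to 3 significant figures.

≈ 0.310 m

Marund: 0.73 × 3.09×10^4 km³ × (908/1029) = 1.990×10^4 km³ of water.
Selith: 0.73 × 1.47×10^14 m³ × (908/1029) = 9.469×10^13 m³ of water.
Svalik: ice volume = 2210 km² × 173 m = 382.3 km³; 0.73 × 382.3 × (908/1029) = 246.3 km³ of water.
Total added water ≈ 1.148×10^14 m³ over 3.71×10^14 m² → Δh = 0.310 m.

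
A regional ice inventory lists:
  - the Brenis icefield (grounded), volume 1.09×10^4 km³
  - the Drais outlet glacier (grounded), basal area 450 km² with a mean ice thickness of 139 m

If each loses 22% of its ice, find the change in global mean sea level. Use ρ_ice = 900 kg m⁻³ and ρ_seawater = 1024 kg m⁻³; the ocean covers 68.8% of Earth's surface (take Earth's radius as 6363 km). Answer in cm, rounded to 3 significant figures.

≈ 0.606 cm

Brenis: 0.22 × 1.09×10^4 km³ × (900/1024) = 2108 km³ of water.
Drais: ice volume = 450 km² × 139 m = 62.55 km³; 0.22 × 62.55 × (900/1024) = 12.09 km³ of water.
Total added water ≈ 2.120×10^12 m³ over 3.50×10^14 m² → Δh = 6.06×10^-3 m = 0.606 cm.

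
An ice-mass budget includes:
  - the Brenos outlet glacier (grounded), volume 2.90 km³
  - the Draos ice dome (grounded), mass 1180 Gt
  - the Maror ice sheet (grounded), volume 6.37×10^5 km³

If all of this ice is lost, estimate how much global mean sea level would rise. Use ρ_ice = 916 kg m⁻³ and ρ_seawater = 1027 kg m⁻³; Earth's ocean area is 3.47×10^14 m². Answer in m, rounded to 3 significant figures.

Brenos: 2.90 km³ × (916/1027) = 2.587 km³ of water.
Draos: 1180 Gt = 1.180×10^15 kg; dividing by ρ_w = 1027 kg m⁻³ gives 1.149×10^12 m³ of water.
Maror: 6.37×10^5 km³ × (916/1027) = 5.682×10^5 km³ of water.
Total added water ≈ 5.693×10^14 m³ over 3.47×10^14 m² → Δh = 1.64 m.

≈ 1.64 m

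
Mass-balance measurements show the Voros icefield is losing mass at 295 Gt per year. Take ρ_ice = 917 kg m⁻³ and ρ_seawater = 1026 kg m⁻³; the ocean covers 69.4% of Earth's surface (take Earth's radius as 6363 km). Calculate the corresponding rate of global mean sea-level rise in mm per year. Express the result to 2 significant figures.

≈ 0.81 mm/yr

ρ_w = 1026 kg m⁻³. Annual water volume added = 295 Gt / ρ_w = 2.950×10^14 kg / 1026 kg m⁻³ = 2.875×10^11 m³.
Δh per year = 2.875×10^11 / 3.53×10^14 = 8.14×10^-4 m = 0.81 mm.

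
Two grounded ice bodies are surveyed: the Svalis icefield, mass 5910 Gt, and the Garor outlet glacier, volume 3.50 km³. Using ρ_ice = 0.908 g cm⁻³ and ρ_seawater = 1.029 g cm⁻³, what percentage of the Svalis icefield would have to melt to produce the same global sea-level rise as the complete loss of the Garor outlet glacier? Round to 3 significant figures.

Equal sea-level rise means equal mass of meltwater, i.e. equal mass of ice lost.
Ice mass of Garor: 3.178×10^12 kg; ice mass of Svalis: 5.910×10^15 kg.
Fraction required = 3.178×10^12 / 5.910×10^15 = 5.38×10^-4 → 0.0538 %.

≈ 0.0538 %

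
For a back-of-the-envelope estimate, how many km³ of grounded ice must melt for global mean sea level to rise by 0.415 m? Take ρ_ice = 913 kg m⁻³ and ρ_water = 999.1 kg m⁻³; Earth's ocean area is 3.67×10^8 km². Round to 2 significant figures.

Required water volume = Δh × A = 0.415 m × 3.67×10^14 m² = 1.523×10^14 m³ = 1.523×10^5 km³.
Ice volume = water volume × ρ_w/ρ_ice = 1.523×10^5 × 999.1/913 = 1.7×10^5 km³.

≈ 1.7×10^5 km³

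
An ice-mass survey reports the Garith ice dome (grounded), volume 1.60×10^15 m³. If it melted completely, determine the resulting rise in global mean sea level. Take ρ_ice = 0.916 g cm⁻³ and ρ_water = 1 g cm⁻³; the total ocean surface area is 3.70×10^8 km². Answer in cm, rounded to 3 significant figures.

Garith: 1.60×10^15 m³ × (916/1000) = 1.466×10^15 m³ of water.
Spread over 3.70×10^14 m² of ocean, Δh = 1.466×10^15 / 3.70×10^14 = 3.96 m = 396 cm.

≈ 396 cm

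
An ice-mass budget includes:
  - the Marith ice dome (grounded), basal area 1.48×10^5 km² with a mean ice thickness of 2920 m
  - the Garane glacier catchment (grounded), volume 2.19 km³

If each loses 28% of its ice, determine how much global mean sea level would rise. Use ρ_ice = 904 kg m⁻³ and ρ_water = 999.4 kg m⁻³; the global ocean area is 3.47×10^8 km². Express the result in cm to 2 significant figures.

Marith: ice volume = 1.48×10^5 km² × 2920 m = 4.322×10^5 km³; 0.28 × 4.322×10^5 × (904/999.4) = 1.095×10^5 km³ of water.
Garane: 0.28 × 2.19 km³ × (904/999.4) = 0.5547 km³ of water.
Total added water ≈ 1.095×10^14 m³ over 3.47×10^14 m² → Δh = 0.315 m = 32 cm.

≈ 32 cm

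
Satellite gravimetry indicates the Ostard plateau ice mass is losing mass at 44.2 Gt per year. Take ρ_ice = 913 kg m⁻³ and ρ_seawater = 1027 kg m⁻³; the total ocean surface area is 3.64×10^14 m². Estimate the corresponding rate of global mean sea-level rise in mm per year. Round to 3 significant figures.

≈ 0.118 mm/yr

ρ_w = 1027 kg m⁻³. Annual water volume added = 44.2 Gt / ρ_w = 4.420×10^13 kg / 1027 kg m⁻³ = 4.304×10^10 m³.
Δh per year = 4.304×10^10 / 3.64×10^14 = 1.18×10^-4 m = 0.118 mm.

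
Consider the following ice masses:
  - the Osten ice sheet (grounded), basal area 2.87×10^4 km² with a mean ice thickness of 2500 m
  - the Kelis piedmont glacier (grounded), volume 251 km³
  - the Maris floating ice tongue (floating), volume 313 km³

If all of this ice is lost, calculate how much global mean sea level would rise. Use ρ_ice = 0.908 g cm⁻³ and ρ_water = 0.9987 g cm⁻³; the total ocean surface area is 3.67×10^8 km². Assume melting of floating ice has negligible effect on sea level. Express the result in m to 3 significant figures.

≈ 0.178 m

Osten: ice volume = 2.87×10^4 km² × 2500 m = 7.175×10^4 km³; 7.175×10^4 × (908/998.7) = 6.523×10^4 km³ of water.
Kelis: 251 km³ × (908/998.7) = 228.2 km³ of water.
The Maris floating ice tongue is floating and already displaces its own weight of water, so its melt adds essentially nothing to sea level.
Total added water ≈ 6.546×10^13 m³ over 3.67×10^14 m² → Δh = 0.178 m.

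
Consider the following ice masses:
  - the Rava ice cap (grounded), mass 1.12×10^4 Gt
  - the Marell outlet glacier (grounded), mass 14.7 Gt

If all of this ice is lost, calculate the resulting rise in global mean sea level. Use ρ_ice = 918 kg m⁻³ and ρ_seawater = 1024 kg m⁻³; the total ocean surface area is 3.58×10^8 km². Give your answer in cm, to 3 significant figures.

Rava: 1.12×10^4 Gt = 1.120×10^16 kg; dividing by ρ_w = 1024 kg m⁻³ gives 1.094×10^13 m³ of water.
Marell: 14.7 Gt = 1.470×10^13 kg; dividing by ρ_w = 1024 kg m⁻³ gives 1.436×10^10 m³ of water.
Total added water ≈ 1.095×10^13 m³ over 3.58×10^14 m² → Δh = 0.0306 m = 3.06 cm.

≈ 3.06 cm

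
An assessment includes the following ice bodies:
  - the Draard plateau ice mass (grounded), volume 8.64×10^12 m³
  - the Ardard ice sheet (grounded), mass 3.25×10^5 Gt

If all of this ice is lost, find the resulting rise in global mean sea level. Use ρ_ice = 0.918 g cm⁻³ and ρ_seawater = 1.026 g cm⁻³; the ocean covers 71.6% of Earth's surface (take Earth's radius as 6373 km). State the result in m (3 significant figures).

≈ 0.888 m

Draard: 8.64×10^12 m³ × (918/1026) = 7.731×10^12 m³ of water.
Ardard: 3.25×10^5 Gt = 3.250×10^17 kg; dividing by ρ_w = 1.026 g cm⁻³ = 1026 kg m⁻³ gives 3.168×10^14 m³ of water.
Total added water ≈ 3.245×10^14 m³ over 3.65×10^14 m² → Δh = 0.888 m.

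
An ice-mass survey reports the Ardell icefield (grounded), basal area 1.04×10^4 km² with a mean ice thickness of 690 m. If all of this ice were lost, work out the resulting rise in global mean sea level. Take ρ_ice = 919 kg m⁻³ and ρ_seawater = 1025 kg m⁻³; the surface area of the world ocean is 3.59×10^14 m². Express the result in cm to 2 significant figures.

Ardell: ice volume = 1.04×10^4 km² × 690 m = 7176 km³; 7176 × (919/1025) = 6434 km³ of water.
Spread over 3.59×10^14 m² of ocean, Δh = 6.434×10^12 / 3.59×10^14 = 0.0179 m = 1.8 cm.

≈ 1.8 cm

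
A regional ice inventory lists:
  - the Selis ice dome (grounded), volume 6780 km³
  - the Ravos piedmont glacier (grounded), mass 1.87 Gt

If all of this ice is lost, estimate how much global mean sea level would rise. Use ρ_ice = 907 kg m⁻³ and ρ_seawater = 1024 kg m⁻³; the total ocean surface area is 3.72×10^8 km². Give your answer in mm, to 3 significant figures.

≈ 16.1 mm

Selis: 6780 km³ × (907/1024) = 6005 km³ of water.
Ravos: 1.87 Gt = 1.870×10^12 kg; dividing by ρ_w = 1024 kg m⁻³ gives 1.826×10^9 m³ of water.
Total added water ≈ 6.007×10^12 m³ over 3.72×10^14 m² → Δh = 0.0161 m = 16.1 mm.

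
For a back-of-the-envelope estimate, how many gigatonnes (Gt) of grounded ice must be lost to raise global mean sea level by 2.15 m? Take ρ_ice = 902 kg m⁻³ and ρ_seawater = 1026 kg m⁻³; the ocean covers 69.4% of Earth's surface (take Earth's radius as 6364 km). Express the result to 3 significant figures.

Required water volume = Δh × A = 2.15 m × 3.53×10^14 m² = 7.594×10^14 m³.
ρ_w = 1026 kg m⁻³, so the mass of water = 7.594×10^14 m³ × 1026 kg m⁻³ = 7.791×10^17 kg = 7.79×10^5 Gt (and the same mass of ice, by conservation).

≈ 7.79×10^5 Gt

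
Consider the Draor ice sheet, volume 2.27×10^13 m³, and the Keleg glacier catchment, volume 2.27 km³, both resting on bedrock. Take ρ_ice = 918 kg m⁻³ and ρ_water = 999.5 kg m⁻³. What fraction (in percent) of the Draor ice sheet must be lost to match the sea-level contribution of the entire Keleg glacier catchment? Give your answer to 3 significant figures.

≈ 0.0100 %

Equal sea-level rise means equal mass of meltwater, i.e. equal mass of ice lost.
Ice mass of Keleg: 2.084×10^12 kg; ice mass of Draor: 2.084×10^16 kg.
Fraction required = 2.084×10^12 / 2.084×10^16 = 1.00×10^-4 → 0.0100 %.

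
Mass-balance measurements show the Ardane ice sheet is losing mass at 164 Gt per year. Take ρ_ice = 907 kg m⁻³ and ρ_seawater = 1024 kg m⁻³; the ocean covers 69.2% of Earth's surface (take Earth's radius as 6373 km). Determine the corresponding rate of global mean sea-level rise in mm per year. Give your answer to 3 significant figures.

ρ_w = 1024 kg m⁻³. Annual water volume added = 164 Gt / ρ_w = 1.640×10^14 kg / 1024 kg m⁻³ = 1.602×10^11 m³.
Δh per year = 1.602×10^11 / 3.53×10^14 = 4.53×10^-4 m = 0.453 mm.

≈ 0.453 mm/yr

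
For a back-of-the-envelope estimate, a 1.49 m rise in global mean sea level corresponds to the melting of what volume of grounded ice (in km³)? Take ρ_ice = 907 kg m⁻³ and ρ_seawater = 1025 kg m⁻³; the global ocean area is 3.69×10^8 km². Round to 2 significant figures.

Required water volume = Δh × A = 1.49 m × 3.69×10^14 m² = 5.498×10^14 m³ = 5.498×10^5 km³.
Ice volume = water volume × ρ_w/ρ_ice = 5.498×10^5 × 1025/907 = 6.2×10^5 km³.

≈ 6.2×10^5 km³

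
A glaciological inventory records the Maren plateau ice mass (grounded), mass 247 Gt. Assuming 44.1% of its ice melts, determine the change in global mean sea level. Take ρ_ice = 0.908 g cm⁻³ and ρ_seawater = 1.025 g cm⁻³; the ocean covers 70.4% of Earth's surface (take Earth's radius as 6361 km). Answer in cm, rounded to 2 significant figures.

≈ 0.030 cm

Maren: 0.441 × 247 Gt = 1.089×10^14 kg; dividing by ρ_w = 1.025 g cm⁻³ = 1025 kg m⁻³ gives 1.063×10^11 m³ of water.
Spread over 3.58×10^14 m² of ocean, Δh = 1.063×10^11 / 3.58×10^14 = 2.97×10^-4 m = 0.030 cm.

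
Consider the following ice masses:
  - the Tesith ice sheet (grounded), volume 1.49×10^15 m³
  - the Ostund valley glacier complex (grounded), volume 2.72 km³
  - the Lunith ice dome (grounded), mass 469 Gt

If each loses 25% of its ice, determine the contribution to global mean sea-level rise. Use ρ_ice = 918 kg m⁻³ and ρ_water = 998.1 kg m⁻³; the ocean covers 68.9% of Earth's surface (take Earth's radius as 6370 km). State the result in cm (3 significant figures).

≈ 97.6 cm

Tesith: 0.25 × 1.49×10^15 m³ × (918/998.1) = 3.426×10^14 m³ of water.
Ostund: 0.25 × 2.72 km³ × (918/998.1) = 0.6254 km³ of water.
Lunith: 0.25 × 469 Gt = 1.172×10^14 kg; dividing by ρ_w = 998.1 kg m⁻³ gives 1.175×10^11 m³ of water.
Total added water ≈ 3.427×10^14 m³ over 3.51×10^14 m² → Δh = 0.976 m = 97.6 cm.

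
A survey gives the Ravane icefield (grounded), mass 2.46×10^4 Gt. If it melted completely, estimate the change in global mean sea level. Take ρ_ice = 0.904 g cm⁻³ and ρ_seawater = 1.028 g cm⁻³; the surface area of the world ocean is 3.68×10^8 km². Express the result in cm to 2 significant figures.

≈ 6.5 cm

Ravane: 2.46×10^4 Gt = 2.460×10^16 kg; dividing by ρ_w = 1.028 g cm⁻³ = 1028 kg m⁻³ gives 2.393×10^13 m³ of water.
Spread over 3.68×10^14 m² of ocean, Δh = 2.393×10^13 / 3.68×10^14 = 0.0650 m = 6.5 cm.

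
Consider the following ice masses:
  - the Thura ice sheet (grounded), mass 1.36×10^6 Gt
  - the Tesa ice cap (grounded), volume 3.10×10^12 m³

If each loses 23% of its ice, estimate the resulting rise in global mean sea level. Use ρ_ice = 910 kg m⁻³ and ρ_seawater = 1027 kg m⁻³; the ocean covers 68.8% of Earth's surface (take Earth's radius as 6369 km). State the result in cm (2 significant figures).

≈ 87 cm

Thura: 0.23 × 1.36×10^6 Gt = 3.128×10^17 kg; dividing by ρ_w = 1027 kg m⁻³ gives 3.046×10^14 m³ of water.
Tesa: 0.23 × 3.10×10^12 m³ × (910/1027) = 6.318×10^11 m³ of water.
Total added water ≈ 3.052×10^14 m³ over 3.51×10^14 m² → Δh = 0.870 m = 87 cm.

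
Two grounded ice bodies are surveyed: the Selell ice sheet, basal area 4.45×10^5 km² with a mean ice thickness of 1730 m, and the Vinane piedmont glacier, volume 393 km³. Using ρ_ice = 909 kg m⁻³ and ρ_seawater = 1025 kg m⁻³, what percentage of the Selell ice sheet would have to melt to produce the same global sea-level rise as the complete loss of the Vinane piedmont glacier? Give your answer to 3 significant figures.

Equal sea-level rise means equal mass of meltwater, i.e. equal mass of ice lost.
Ice mass of Vinane: 3.572×10^14 kg; ice mass of Selell: 6.998×10^17 kg.
Fraction required = 3.572×10^14 / 6.998×10^17 = 5.10×10^-4 → 0.0510 %.

≈ 0.0510 %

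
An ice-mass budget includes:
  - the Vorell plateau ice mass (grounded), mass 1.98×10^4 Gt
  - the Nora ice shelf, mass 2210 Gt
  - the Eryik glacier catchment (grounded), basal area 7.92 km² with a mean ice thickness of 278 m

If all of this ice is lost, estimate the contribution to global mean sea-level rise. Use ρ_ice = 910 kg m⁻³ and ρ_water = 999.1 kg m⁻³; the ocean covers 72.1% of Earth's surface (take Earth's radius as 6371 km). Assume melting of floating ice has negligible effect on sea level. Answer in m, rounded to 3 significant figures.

Vorell: 1.98×10^4 Gt = 1.980×10^16 kg; dividing by ρ_w = 999.1 kg m⁻³ gives 1.982×10^13 m³ of water.
The Nora ice shelf is floating and already displaces its own weight of water, so its melt adds essentially nothing to sea level.
Eryik: ice volume = 7.92 km² × 278 m = 2.202 km³; 2.202 × (910/999.1) = 2.005 km³ of water.
Total added water ≈ 1.982×10^13 m³ over 3.68×10^14 m² → Δh = 0.0539 m.

≈ 0.0539 m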